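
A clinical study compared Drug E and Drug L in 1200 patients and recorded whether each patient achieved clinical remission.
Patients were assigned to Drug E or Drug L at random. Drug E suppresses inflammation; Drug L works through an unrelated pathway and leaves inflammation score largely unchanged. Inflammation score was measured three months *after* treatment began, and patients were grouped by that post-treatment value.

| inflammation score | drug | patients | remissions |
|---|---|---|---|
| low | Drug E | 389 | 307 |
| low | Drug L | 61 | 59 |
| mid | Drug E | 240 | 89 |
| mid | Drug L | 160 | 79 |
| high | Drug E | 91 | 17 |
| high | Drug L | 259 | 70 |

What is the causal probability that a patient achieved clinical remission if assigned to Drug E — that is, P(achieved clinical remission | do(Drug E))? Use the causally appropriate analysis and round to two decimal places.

0.57

Inflammation score here is a post-treatment variable shaped by the drug; conditioning on it would introduce bias rather than remove it. The overall comparison is the causal one.
So P(outcome | do(Drug E)) is just the pooled rate for Drug E: 413/720 = 0.574.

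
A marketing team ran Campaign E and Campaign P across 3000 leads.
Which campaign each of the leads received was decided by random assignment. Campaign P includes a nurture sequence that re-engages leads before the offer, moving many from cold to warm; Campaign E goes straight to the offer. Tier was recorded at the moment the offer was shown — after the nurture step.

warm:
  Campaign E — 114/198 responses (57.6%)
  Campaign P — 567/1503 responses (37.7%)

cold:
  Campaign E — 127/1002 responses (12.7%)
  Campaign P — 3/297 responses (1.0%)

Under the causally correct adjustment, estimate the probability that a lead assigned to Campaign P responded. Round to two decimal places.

0.32

The engagement tier-specific comparison favours Campaign E throughout, but the pooled figures favour Campaign P. The question is whether to condition on engagement tier.
Engagement tier is downstream of the campaign. One should not condition on a consequence of treatment, so the overall rates are the right comparison.
So P(outcome | do(Campaign P)) is just the pooled rate for Campaign P: 570/1800 = 0.317.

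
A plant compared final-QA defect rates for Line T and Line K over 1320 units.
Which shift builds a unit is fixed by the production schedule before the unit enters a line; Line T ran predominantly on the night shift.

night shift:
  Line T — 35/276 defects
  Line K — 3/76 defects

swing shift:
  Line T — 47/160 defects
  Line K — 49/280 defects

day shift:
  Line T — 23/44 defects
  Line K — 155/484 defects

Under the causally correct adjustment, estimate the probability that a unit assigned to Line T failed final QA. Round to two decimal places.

Line K is lower inside every shift stratum but Line T is lower in aggregate. Whether to stratify depends on how shift relates to the line.
Since shift is a pre-existing factor (not a product of the line) and it affects the outcome on its own, it is a confounder. The stratified rates, not the pooled rate, identify the causal effect.
Standardising Line T to the population shift mix: 0.267·35/276 + 0.333·47/160 + 0.400·23/44 = 0.341.

0.34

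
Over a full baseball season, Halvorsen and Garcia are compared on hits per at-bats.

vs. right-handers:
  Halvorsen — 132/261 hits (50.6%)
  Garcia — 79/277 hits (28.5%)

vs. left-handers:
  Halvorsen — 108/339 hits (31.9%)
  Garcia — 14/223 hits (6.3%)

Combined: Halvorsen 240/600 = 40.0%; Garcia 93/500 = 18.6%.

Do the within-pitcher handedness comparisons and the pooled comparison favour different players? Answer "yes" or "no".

Within each pitcher handedness level (vs. right-handers 50.6% vs 28.5%; vs. left-handers 31.9% vs 6.3%), Halvorsen has the higher rate every time. Pooled: 40.0% vs 18.6% — Halvorsen has the higher rate overall. They agree.

no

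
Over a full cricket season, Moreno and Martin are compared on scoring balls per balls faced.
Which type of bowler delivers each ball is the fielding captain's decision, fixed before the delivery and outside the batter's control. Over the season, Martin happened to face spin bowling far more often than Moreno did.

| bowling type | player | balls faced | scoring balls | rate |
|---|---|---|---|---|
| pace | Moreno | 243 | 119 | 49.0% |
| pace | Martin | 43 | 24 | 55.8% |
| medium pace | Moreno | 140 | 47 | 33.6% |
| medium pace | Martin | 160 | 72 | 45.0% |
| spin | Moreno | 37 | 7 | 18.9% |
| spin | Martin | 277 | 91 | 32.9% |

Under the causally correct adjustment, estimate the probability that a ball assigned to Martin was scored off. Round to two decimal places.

0.44

The bowling type-specific comparison favours Martin throughout, but the pooled figures favour Moreno. The question is whether to condition on bowling type.
The imbalance in bowling type arose from how balls faced were allocated, not from anything the player did; and bowling type independently affects the outcome. The pooled gap is confounded — condition on bowling type.
Standardising Martin to the population bowling type mix: 0.318·24/43 + 0.333·72/160 + 0.349·91/277 = 0.442.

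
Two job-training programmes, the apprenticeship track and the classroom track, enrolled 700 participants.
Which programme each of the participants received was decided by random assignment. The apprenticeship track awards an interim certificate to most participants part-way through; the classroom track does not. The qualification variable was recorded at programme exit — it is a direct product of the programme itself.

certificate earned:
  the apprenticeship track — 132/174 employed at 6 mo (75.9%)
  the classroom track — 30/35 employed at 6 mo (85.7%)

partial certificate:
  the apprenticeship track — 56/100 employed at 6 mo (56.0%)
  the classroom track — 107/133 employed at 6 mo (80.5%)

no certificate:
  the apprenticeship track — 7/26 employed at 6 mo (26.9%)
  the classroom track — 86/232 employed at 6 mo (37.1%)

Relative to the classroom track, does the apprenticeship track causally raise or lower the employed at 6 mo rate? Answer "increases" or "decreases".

The distribution of qualification attained during the programme is itself part of what the programme does — it is an intermediate outcome. Holding it fixed would remove that part of the effect; the total effect is the pooled difference.
Pooled: the apprenticeship track 65.0% vs the classroom track 55.8%; the apprenticeship track is higher overall.

increases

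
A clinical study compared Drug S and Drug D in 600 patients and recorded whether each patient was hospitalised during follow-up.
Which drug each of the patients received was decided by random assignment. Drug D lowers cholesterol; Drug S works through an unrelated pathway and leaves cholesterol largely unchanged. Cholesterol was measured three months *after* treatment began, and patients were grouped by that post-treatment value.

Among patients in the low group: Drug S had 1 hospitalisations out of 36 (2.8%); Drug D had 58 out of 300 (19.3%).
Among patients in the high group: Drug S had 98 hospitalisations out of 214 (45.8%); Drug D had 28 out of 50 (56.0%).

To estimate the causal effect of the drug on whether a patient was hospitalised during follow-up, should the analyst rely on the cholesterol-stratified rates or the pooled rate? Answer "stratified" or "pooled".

pooled

The cholesterol-specific comparison favours Drug S throughout, but the pooled figures favour Drug D. The question is whether to condition on cholesterol.
Cholesterol is recorded after the drug and is itself shifted by it — it sits on the causal path from drug to outcome. Conditioning on a mediator would strip out part of the effect we want; the pooled comparison gives the total causal effect.
Pooled: Drug S 39.6% vs Drug D 24.6%; Drug D is lower overall.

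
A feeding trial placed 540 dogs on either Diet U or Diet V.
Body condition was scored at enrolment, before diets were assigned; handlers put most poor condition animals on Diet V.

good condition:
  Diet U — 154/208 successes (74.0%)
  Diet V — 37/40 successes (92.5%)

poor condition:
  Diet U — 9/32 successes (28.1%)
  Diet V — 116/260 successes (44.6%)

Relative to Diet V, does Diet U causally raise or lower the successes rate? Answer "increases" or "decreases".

Starting body condition differs across diets for reasons unrelated to any effect of the diet itself, and it separately predicts the outcome — a classic confounder. We must compare within starting body condition levels.
Within each level — good condition: 74.0% vs 92.5%; poor condition: 28.1% vs 44.6% — Diet V is higher every time.

decreases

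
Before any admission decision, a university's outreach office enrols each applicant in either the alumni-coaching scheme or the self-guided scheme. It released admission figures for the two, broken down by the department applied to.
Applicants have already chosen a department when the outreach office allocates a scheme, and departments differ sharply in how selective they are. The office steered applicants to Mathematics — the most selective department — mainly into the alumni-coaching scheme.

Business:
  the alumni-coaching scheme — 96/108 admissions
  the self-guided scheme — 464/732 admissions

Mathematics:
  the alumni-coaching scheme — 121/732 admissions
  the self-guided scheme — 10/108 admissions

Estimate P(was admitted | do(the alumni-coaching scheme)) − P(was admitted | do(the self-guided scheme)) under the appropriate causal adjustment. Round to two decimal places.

+0.16

the alumni-coaching scheme is higher inside every department stratum but the self-guided scheme is higher in aggregate. Whether to stratify depends on how department relates to the outreach scheme.
Here department is a common cause — it drives both which outreach scheme a case falls under and the outcome. The crude comparison mixes populations; the stratum-specific rates are the causally relevant ones.
Adjusting over the population distribution of department: 0.500·(0.889−0.634) + 0.500·(0.165−0.093) = +0.164.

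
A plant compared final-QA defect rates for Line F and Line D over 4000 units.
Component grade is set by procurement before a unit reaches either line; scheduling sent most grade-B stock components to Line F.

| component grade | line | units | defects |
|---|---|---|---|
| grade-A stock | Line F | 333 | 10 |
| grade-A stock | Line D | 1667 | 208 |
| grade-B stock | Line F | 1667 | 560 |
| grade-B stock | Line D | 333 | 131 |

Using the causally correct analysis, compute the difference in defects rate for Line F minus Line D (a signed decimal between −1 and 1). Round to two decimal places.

Component grade satisfies the back-door criterion: it is not a descendant of the line, and it blocks the spurious path from line to outcome. Adjusting for it (i.e., using the within-component grade rates) gives the causal effect.
Adjusting over the population distribution of component grade: 0.500·(0.030−0.125) + 0.500·(0.336−0.393) = -0.076.

-0.08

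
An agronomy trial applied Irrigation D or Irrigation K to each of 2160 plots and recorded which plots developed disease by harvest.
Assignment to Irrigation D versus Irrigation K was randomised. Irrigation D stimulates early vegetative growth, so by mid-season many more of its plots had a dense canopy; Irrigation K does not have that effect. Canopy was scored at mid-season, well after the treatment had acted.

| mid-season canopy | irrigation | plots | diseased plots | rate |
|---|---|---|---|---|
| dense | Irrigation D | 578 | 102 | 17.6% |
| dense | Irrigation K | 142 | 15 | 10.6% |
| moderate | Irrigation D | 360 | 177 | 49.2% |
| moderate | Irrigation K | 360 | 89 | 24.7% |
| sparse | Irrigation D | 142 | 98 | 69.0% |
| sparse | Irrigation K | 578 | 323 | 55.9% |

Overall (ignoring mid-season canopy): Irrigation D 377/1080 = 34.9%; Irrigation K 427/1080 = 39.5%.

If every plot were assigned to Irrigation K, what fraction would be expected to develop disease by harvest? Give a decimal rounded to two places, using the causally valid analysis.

0.40

Within every mid-season canopy level Irrigation K has the lower rate, yet pooled Irrigation D does — Simpson's reversal.
Because the irrigation influences mid-season canopy, mid-season canopy is a post-treatment mediator, not a confounder. Stratifying on it would bias the estimate; the causal effect is the crude pooled difference.
So P(outcome | do(Irrigation K)) is just the pooled rate for Irrigation K: 427/1080 = 0.395.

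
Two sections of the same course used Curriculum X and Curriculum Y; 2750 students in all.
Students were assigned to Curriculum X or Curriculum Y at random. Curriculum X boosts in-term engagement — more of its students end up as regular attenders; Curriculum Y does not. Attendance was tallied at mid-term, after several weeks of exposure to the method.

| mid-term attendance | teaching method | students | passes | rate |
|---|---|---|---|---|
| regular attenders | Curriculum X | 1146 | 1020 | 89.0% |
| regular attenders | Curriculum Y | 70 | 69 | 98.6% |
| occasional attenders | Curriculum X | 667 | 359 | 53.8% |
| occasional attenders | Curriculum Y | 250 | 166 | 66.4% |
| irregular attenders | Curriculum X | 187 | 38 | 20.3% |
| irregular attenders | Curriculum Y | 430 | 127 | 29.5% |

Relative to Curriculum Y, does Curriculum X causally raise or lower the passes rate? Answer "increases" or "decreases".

increases

The stratified and pooled comparisons disagree (Curriculum Y wins within each mid-term attendance; Curriculum X wins overall), so the answer turns on the causal role of mid-term attendance.
Stratifying would compare teaching methods among students the teaching methods themselves sorted into mid-term attendance groups — a form of selection on an intermediate. The unconditioned pooled rates give the total causal effect.
Pooled: Curriculum X 70.9% vs Curriculum Y 48.3%; Curriculum X is higher overall.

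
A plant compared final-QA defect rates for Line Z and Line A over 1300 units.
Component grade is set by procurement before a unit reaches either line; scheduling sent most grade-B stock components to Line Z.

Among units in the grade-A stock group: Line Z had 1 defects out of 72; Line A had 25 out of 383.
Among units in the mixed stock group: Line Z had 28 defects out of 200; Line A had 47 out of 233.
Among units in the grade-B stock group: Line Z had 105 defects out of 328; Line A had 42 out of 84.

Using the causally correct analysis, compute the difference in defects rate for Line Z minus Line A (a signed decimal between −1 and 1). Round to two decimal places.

The component grade-specific comparison favours Line Z throughout, but the pooled figures favour Line A. The question is whether to condition on component grade.
Here component grade is a common cause — it drives both which line a case falls under and the outcome. The crude comparison mixes populations; the stratum-specific rates are the causally relevant ones.
Adjusting over the population distribution of component grade: 0.350·(0.014−0.065) + 0.333·(0.140−0.202) + 0.317·(0.320−0.500) = -0.096.

-0.10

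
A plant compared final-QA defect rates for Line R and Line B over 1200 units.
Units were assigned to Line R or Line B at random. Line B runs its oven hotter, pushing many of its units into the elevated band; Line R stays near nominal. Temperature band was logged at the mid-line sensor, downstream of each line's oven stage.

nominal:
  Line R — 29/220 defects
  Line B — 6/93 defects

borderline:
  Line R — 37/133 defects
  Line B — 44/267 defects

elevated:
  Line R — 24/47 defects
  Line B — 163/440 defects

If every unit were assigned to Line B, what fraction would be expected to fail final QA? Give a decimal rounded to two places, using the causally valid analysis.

Stratifying would compare lines among units the lines themselves sorted into in-process temperature band groups — a form of selection on an intermediate. The unconditioned pooled rates give the total causal effect.
So P(outcome | do(Line B)) is just the pooled rate for Line B: 213/800 = 0.266.

0.27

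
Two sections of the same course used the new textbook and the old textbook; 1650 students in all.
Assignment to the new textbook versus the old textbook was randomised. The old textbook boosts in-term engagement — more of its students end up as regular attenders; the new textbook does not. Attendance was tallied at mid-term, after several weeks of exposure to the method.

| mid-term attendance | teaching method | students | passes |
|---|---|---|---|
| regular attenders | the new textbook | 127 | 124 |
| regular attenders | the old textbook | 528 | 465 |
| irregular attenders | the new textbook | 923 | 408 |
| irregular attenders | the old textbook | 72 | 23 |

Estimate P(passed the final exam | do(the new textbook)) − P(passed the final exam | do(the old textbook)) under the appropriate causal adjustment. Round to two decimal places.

the new textbook is higher inside every mid-term attendance stratum but the old textbook is higher in aggregate. Whether to stratify depends on how mid-term attendance relates to the teaching method.
Because the teaching method influences mid-term attendance, mid-term attendance is a post-treatment mediator, not a confounder. Stratifying on it would bias the estimate; the causal effect is the crude pooled difference.
The causal difference is the pooled difference: 0.507 − 0.813 = -0.307.

-0.31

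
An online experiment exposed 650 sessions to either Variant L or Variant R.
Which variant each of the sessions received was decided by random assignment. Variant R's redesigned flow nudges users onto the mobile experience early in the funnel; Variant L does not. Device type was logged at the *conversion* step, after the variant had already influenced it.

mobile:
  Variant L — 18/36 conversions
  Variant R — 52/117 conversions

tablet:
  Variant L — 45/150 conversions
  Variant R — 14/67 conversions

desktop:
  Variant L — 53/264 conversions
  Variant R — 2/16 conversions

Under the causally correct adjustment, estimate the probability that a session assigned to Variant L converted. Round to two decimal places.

Within every device type level Variant L has the higher rate, yet pooled Variant R does — Simpson's reversal.
Device type is recorded after the variant and is itself shifted by it — it sits on the causal path from variant to outcome. Conditioning on a mediator would strip out part of the effect we want; the pooled comparison gives the total causal effect.
So P(outcome | do(Variant L)) is just the pooled rate for Variant L: 116/450 = 0.258.

0.26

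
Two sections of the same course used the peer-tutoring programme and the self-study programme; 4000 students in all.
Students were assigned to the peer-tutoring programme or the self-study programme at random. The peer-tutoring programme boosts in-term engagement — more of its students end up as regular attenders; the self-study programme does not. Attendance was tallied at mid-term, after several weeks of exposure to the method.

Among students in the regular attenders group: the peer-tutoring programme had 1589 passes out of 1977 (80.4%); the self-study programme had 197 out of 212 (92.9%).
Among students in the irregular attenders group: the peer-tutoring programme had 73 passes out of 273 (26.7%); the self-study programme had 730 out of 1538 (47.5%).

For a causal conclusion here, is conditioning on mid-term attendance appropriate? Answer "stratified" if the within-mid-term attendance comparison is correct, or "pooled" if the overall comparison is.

pooled

Because the teaching method influences mid-term attendance, mid-term attendance is a post-treatment mediator, not a confounder. Stratifying on it would bias the estimate; the causal effect is the crude pooled difference.
Pooled: the peer-tutoring programme 73.9% vs the self-study programme 53.0%; the peer-tutoring programme is higher overall.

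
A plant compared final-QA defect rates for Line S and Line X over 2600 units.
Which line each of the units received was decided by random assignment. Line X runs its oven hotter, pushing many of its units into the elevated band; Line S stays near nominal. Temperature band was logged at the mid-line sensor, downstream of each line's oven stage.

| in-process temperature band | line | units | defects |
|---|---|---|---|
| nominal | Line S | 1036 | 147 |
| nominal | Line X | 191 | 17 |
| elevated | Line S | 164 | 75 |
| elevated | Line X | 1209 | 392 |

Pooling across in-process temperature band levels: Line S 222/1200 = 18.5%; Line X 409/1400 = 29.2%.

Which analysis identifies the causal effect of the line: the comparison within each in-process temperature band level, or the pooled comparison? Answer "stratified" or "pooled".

pooled

In-process temperature band here is a post-treatment variable shaped by the line; conditioning on it would introduce bias rather than remove it. The overall comparison is the causal one.
Pooled: Line S 18.5% vs Line X 29.2%; Line S is lower overall.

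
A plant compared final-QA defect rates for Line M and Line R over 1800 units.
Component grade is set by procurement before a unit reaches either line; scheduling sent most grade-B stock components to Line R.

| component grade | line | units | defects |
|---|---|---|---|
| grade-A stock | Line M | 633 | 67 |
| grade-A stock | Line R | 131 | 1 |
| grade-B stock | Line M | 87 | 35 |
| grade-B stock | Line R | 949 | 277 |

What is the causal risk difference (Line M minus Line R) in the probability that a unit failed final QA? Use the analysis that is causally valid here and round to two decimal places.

Since component grade is a pre-existing factor (not a product of the line) and it affects the outcome on its own, it is a confounder. The stratified rates, not the pooled rate, identify the causal effect.
Adjusting over the population distribution of component grade: 0.424·(0.106−0.008) + 0.576·(0.402−0.292) = +0.105.

+0.11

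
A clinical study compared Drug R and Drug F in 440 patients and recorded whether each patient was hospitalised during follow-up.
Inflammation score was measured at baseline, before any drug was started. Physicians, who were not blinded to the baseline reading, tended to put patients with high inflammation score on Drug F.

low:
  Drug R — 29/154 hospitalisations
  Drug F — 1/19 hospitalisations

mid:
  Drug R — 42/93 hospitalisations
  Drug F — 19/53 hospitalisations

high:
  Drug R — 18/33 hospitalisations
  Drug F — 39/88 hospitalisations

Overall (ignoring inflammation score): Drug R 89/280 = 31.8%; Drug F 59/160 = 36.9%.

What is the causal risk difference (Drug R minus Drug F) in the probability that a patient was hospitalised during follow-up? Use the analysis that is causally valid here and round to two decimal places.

+0.11

Here inflammation score is a common cause — it drives both which drug a case falls under and the outcome. The crude comparison mixes populations; the stratum-specific rates are the causally relevant ones.
Adjusting over the population distribution of inflammation score: 0.393·(0.188−0.053) + 0.332·(0.452−0.358) + 0.275·(0.545−0.443) = +0.112.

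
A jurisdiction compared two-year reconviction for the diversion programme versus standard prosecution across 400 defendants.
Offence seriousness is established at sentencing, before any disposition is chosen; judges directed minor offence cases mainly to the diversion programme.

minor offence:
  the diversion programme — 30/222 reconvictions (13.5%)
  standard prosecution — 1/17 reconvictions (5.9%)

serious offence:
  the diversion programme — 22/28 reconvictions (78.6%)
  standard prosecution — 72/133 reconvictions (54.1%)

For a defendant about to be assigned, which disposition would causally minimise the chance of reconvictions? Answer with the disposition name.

standard prosecution

Offence seriousness differs across dispositions for reasons unrelated to any effect of the disposition itself, and it separately predicts the outcome — a classic confounder. We must compare within offence seriousness levels.
Within each level — minor offence: 13.5% vs 5.9%; serious offence: 78.6% vs 54.1% — standard prosecution is lower every time.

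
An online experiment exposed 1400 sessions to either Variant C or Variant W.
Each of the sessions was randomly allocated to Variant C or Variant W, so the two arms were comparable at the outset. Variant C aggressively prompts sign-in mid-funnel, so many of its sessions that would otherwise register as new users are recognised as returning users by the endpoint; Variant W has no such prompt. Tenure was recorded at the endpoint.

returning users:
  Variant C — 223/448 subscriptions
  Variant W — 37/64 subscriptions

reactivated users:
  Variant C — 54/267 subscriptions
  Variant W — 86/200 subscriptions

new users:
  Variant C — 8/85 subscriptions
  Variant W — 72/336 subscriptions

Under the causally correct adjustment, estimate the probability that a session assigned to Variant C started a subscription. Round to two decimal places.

Within every user tenure level Variant W has the higher rate, yet pooled Variant C does — Simpson's reversal.
User tenure here is a post-treatment variable shaped by the variant; conditioning on it would introduce bias rather than remove it. The overall comparison is the causal one.
So P(outcome | do(Variant C)) is just the pooled rate for Variant C: 285/800 = 0.356.

0.36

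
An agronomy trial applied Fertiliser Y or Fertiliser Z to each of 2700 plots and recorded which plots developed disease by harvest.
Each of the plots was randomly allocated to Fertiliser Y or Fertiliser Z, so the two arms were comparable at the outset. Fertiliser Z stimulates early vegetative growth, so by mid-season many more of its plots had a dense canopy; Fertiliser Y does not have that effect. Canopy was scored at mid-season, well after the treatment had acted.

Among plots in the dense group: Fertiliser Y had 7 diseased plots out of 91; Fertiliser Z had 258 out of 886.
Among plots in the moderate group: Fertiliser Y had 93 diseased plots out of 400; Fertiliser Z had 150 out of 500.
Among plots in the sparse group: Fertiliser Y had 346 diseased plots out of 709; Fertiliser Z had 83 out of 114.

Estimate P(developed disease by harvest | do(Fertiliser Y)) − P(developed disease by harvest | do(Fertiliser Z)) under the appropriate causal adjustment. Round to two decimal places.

+0.04

The distribution of mid-season canopy is itself part of what the fertiliser does — it is an intermediate outcome. Holding it fixed would remove that part of the effect; the total effect is the pooled difference.
The causal difference is the pooled difference: 0.372 − 0.327 = +0.044.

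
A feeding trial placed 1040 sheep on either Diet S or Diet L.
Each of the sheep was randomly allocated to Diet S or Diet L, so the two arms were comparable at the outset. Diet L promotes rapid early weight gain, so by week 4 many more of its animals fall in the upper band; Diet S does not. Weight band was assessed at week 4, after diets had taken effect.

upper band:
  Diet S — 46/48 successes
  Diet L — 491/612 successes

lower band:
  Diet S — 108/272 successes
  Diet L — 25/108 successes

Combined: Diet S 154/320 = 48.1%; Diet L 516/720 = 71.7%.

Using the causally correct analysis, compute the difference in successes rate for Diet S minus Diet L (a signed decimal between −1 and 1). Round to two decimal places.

The stratified and pooled comparisons disagree (Diet S wins within each week-4 weight band; Diet L wins overall), so the answer turns on the causal role of week-4 weight band.
Week-4 weight band lies on the pathway diet → week-4 weight band → outcome, so adjusting for it blocks the indirect effect. For the total causal effect of diet, use the unadjusted pooled rates.
The causal difference is the pooled difference: 0.481 − 0.717 = -0.235.

-0.24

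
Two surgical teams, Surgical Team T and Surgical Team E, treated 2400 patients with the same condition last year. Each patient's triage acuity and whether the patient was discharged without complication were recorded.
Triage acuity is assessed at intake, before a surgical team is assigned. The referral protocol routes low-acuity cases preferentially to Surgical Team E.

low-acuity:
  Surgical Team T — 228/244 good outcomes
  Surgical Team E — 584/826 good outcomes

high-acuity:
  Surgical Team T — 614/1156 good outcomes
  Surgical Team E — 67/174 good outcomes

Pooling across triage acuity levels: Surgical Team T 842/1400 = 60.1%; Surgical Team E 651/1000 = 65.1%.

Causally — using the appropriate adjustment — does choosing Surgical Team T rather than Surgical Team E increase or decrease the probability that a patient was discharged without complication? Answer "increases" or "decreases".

increases

Triage acuity differs across surgical teams for reasons unrelated to any effect of the surgical team itself, and it separately predicts the outcome — a classic confounder. We must compare within triage acuity levels.
Within each level — low-acuity: 93.4% vs 70.7%; high-acuity: 53.1% vs 38.5% — Surgical Team T is higher every time.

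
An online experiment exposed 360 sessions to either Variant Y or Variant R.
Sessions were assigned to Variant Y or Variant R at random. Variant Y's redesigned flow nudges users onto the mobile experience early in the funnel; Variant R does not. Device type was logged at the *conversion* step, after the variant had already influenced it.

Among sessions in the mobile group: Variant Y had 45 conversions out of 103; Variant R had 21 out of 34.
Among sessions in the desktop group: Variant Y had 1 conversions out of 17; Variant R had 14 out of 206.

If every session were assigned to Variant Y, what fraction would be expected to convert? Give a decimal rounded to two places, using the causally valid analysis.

Within every device type level Variant R has the higher rate, yet pooled Variant Y does — Simpson's reversal.
Device type is recorded after the variant and is itself shifted by it — it sits on the causal path from variant to outcome. Conditioning on a mediator would strip out part of the effect we want; the pooled comparison gives the total causal effect.
So P(outcome | do(Variant Y)) is just the pooled rate for Variant Y: 46/120 = 0.383.

0.38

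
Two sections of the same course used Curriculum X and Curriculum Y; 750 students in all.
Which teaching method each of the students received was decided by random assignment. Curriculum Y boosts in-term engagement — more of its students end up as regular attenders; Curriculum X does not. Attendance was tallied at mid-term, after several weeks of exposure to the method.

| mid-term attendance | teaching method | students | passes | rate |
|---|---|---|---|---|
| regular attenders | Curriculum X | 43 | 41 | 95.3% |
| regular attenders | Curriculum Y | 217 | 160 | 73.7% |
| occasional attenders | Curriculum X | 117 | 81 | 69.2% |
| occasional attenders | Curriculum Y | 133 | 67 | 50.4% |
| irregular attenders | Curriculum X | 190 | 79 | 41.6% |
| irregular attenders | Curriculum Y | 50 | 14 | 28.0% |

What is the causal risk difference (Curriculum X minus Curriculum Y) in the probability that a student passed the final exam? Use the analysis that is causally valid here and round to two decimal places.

-0.03

The stratified and pooled comparisons disagree (Curriculum X wins within each mid-term attendance; Curriculum Y wins overall), so the answer turns on the causal role of mid-term attendance.
Mid-term attendance is recorded after the teaching method and is itself shifted by it — it sits on the causal path from teaching method to outcome. Conditioning on a mediator would strip out part of the effect we want; the pooled comparison gives the total causal effect.
The causal difference is the pooled difference: 0.574 − 0.603 = -0.028.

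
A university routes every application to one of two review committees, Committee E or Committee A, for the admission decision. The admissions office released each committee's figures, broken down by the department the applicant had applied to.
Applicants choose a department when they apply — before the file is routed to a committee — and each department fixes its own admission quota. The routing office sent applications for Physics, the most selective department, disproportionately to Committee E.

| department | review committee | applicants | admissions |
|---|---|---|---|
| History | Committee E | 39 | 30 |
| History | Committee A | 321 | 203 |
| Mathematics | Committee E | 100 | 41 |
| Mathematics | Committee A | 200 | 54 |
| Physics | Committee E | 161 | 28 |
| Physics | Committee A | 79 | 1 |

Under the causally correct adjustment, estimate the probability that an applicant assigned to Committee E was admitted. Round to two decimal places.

0.49

The imbalance in department arose from how applicants were allocated, not from anything the review committee did; and department independently affects the outcome. The pooled gap is confounded — condition on department.
Standardising Committee E to the population department mix: 0.400·30/39 + 0.333·41/100 + 0.267·28/161 = 0.491.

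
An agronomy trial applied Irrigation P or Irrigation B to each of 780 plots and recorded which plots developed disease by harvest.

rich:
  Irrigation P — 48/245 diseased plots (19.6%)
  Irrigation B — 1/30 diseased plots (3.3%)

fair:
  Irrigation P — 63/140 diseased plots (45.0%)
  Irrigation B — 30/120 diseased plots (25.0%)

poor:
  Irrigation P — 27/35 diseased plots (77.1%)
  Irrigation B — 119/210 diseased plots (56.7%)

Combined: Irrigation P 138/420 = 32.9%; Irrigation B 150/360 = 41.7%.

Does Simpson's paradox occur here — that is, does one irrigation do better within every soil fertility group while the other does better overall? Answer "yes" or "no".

Within each soil fertility level (rich 19.6% vs 3.3%; fair 45.0% vs 25.0%; poor 77.1% vs 56.7%), Irrigation B has the lower rate every time. Pooled: 32.9% vs 41.7% — Irrigation P has the lower rate overall. The two comparisons disagree.

yes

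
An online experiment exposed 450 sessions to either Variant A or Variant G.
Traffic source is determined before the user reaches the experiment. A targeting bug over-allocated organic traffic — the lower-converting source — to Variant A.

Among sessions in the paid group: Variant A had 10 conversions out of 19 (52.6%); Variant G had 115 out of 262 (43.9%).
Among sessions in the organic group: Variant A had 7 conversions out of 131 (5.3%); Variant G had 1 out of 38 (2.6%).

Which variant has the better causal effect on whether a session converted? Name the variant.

The traffic source-specific comparison favours Variant A throughout, but the pooled figures favour Variant G. The question is whether to condition on traffic source.
Traffic source differs across variants for reasons unrelated to any effect of the variant itself, and it separately predicts the outcome — a classic confounder. We must compare within traffic source levels.
Within each level — paid: 52.6% vs 43.9%; organic: 5.3% vs 2.6% — Variant A is higher every time.

Variant A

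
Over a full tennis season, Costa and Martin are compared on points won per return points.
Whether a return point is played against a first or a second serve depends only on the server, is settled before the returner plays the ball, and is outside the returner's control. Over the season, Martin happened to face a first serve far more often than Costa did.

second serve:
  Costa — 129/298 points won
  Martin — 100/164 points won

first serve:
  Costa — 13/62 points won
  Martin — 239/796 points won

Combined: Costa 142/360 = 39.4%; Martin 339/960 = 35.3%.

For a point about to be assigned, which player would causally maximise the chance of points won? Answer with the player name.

Nothing the player does changes serve type; the imbalance is an allocation artefact. With serve type also predicting the outcome, the pooled figure is confounded, and the within-stratum comparison is the causal one.
Within each level — second serve: 43.3% vs 61.0%; first serve: 21.0% vs 30.0% — Martin is higher every time.

Martin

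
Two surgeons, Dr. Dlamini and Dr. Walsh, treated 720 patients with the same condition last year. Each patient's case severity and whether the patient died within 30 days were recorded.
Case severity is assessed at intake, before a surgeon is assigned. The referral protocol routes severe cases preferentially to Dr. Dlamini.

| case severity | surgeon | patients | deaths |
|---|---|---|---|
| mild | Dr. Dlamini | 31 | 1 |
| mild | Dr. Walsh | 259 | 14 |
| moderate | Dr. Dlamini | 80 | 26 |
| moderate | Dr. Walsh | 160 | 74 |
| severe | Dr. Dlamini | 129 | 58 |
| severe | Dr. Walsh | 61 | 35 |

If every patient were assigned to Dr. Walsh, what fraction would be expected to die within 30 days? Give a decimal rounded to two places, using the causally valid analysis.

0.33

Case severity is set before the surgeon has any effect — it is not caused by the surgeon — and it independently drives the outcome. That makes it a confounder, so the causal comparison is within case severity levels.
Standardising Dr. Walsh to the population case severity mix: 0.403·14/259 + 0.333·74/160 + 0.264·35/61 = 0.327.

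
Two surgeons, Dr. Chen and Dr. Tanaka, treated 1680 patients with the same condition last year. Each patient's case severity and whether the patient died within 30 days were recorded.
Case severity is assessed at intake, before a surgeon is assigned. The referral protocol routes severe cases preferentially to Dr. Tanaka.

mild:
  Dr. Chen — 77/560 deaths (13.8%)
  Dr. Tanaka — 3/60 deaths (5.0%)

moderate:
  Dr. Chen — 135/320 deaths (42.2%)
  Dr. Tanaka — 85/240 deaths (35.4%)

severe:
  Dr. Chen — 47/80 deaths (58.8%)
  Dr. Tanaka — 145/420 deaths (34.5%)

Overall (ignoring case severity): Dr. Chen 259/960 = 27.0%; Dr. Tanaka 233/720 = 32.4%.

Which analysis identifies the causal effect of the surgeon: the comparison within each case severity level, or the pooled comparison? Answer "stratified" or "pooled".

Case severity satisfies the back-door criterion: it is not a descendant of the surgeon, and it blocks the spurious path from surgeon to outcome. Adjusting for it (i.e., using the within-case severity rates) gives the causal effect.
Within each level — mild: 13.8% vs 5.0%; moderate: 42.2% vs 35.4%; severe: 58.8% vs 34.5% — Dr. Tanaka is lower every time.

stratified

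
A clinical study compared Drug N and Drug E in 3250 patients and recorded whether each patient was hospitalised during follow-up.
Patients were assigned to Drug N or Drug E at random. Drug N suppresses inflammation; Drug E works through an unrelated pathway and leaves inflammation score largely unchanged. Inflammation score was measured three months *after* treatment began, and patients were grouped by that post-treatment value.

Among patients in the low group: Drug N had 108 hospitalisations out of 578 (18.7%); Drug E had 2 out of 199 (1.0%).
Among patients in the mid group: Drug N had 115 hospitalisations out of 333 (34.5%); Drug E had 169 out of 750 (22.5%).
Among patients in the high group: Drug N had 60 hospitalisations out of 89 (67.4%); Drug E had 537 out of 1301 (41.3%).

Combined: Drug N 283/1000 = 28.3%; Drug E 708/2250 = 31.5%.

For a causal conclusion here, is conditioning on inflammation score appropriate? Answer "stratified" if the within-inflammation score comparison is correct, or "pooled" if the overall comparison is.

pooled

The inflammation score-specific comparison favours Drug E throughout, but the pooled figures favour Drug N. The question is whether to condition on inflammation score.
Inflammation score here is a post-treatment variable shaped by the drug; conditioning on it would introduce bias rather than remove it. The overall comparison is the causal one.
Pooled: Drug N 28.3% vs Drug E 31.5%; Drug N is lower overall.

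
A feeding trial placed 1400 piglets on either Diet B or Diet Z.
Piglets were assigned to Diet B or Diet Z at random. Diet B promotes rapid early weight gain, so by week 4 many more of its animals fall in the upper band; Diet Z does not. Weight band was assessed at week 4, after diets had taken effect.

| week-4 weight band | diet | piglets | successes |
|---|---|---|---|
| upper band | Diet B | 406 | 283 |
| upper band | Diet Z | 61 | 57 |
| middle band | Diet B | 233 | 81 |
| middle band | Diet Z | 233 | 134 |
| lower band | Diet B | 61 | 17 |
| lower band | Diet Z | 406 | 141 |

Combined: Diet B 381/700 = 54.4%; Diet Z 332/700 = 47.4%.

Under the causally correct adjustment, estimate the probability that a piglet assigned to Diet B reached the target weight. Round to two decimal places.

Because the diet influences week-4 weight band, week-4 weight band is a post-treatment mediator, not a confounder. Stratifying on it would bias the estimate; the causal effect is the crude pooled difference.
So P(outcome | do(Diet B)) is just the pooled rate for Diet B: 381/700 = 0.544.

0.54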